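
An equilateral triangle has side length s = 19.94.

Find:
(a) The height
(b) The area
(a) The height splits the triangle into two 30-60-90 halves: h = s·√3/2 = 19.94·1.73205/2 ≈ 34.5371/2 ≈ 17.2685
(b) Area = (√3/4)·s² = (√3/4)·19.94² = (√3/4)·397.6036 ≈ 0.433013·397.6036 ≈ 172.167

Height = 17.27, Area = 172.2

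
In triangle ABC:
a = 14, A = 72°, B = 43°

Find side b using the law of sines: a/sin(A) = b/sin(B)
a/sin(A) = b/sin(B)  ⇒  b = a·sin(B)/sin(A) = 14·sin(43°)/sin(72°)
sin(43°) ≈ 0.681998, sin(72°) ≈ 0.951057
b ≈ 14·0.681998/0.951057 ≈ 9.54798/0.951057 ≈ 10.0393

b = 10.04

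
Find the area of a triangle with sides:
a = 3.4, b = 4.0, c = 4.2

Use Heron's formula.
s = (3.4 + 4.0 + 4.2)/2 = 11.6/2 = 5.8
s − a = 2.4, s − b = 1.8, s − c = 1.6
s(s−a)(s−b)(s−c) = 5.8·2.4·1.8·1.6 ≈ 40.0896
Area = √40.0896 ≈ 6.33163

Area = 6.332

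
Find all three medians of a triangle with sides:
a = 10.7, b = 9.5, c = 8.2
Median formula: m_a = ½√(2b² + 2c² − a²) (and cyclically). a² = 114.49, b² = 90.25, c² = 67.24.
m_a = ½√(2·90.25 + 2·67.24 − 114.49) = ½√200.49 ≈ ½·14.1594 ≈ 7.07972
m_b = ½√(2·114.49 + 2·67.24 − 90.25) = ½√273.21 ≈ ½·16.5291 ≈ 8.26453
m_c = ½√(2·114.49 + 2·90.25 − 67.24) = ½√342.24 ≈ ½·18.4997 ≈ 9.24986

m_a = 7.08, m_b = 8.265, m_c = 9.25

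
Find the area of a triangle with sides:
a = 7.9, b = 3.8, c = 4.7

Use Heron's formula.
s = (7.9 + 3.8 + 4.7)/2 = 16.4/2 = 8.2
s − a = 0.3, s − b = 4.4, s − c = 3.5
s(s−a)(s−b)(s−c) = 8.2·0.3·4.4·3.5 ≈ 37.884
Area = √37.884 ≈ 6.155

Area = 6.155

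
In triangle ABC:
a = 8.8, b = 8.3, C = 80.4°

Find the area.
Two sides and the included angle (SAS): A = ½·a·b·sin(C) = ½·8.8·8.3·sin(80.4°)
sin(80.4°) ≈ 0.985996
A ≈ ½·73.04·0.985996 = 36.52·0.985996 ≈ 36.0086

Area = 36.01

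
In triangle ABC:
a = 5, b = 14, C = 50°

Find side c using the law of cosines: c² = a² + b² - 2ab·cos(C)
c² = 5² + 14² − 2·5·14·cos(50°)
cos(50°) ≈ 0.642788
c² ≈ 25 + 196 − 140·(0.642788) ≈ 221 − 89.9903 ≈ 131.01
c ≈ √131.01 ≈ 11.4459

c = 11.45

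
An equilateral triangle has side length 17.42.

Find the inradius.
r = Area/s with s the semi-perimeter.
Area = (√3/4)·17.42² = (√3/4)·303.4564 ≈ 0.433013·303.4564 ≈ 131.4
s = 3·17.42/2 = 26.13
r ≈ 131.4/26.13 ≈ 5.02872
(Equivalently r = side/(2√3) = 17.42/3.4641 ≈ 5.02872.)

r = 5.029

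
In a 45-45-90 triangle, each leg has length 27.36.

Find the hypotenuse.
In a 45-45-90 triangle the sides are in ratio 1 : 1 : √2, so hypotenuse = leg·√2.
Hypotenuse = 27.36·√2 ≈ 27.36·1.41421 ≈ 38.6929

Hypotenuse = 27.36√2 = 38.69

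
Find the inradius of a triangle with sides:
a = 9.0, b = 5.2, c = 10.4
r = Area/s where s is the semi-perimeter.
s = (9.0 + 5.2 + 10.4)/2 = 24.6/2 = 12.3
Area = √(s(s−a)(s−b)(s−c)) = √(12.3·3.3·7.1·1.9) ≈ √547.559 ≈ 23.4
r ≈ 23.4/12.3 ≈ 1.90244

r = 1.902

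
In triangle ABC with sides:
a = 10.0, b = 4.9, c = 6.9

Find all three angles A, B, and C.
Law of cosines for each angle (a² = 100, b² = 24.01, c² = 47.61):
cos(A) = (b² + c² − a²)/(2bc) = (24.01 + 47.61 − 100)/(2·4.9·6.9) = -28.38/67.62 ≈ -0.419698  ⇒  A ≈ 114.816°
cos(B) = (a² + c² − b²)/(2ac) = (100 + 47.61 − 24.01)/(2·10.0·6.9) = 123.6/138 ≈ 0.895652  ⇒  B ≈ 26.4077°
cos(C) = (a² + b² − c²)/(2ab) = (100 + 24.01 − 47.61)/(2·10.0·4.9) = 76.4/98 ≈ 0.779592  ⇒  C ≈ 38.7768°
Check: A + B + C ≈ 180°

A = 114.8°, B = 26.41°, C = 38.78°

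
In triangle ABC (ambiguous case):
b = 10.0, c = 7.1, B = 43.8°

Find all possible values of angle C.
b/sin(B) = c/sin(C)  ⇒  sin(C) = c·sin(B)/b = 7.1·sin(43.8°)/10.0
sin(43.8°) ≈ 0.692143
sin(C) ≈ 7.1·0.692143/10.0 ≈ 4.91422/10.0 ≈ 0.491422
Candidate 1: C₁ = arcsin(0.491422) ≈ 29.4341°  →  A = 180° − 43.8° − 29.4341° ≈ 106.766° > 0, valid
Candidate 2: C₂ = 180° − C₁ ≈ 150.566°  →  A = 180° − 43.8° − 150.566° ≈ -14.3659° ≤ 0, not a valid triangle

C = 29.43° (one solution)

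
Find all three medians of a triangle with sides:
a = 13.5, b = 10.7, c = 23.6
Median formula: m_a = ½√(2b² + 2c² − a²) (and cyclically). a² = 182.25, b² = 114.49, c² = 556.96.
m_a = ½√(2·114.49 + 2·556.96 − 182.25) = ½√1160.65 ≈ ½·34.0683 ≈ 17.0342
m_b = ½√(2·182.25 + 2·556.96 − 114.49) = ½√1363.93 ≈ ½·36.9314 ≈ 18.4657
m_c = ½√(2·182.25 + 2·114.49 − 556.96) = ½√36.52 ≈ ½·6.04318 ≈ 3.02159

m_a = 17.03, m_b = 18.47, m_c = 3.022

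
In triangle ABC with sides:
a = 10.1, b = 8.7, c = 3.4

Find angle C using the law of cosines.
c² = a² + b² − 2ab·cos(C)  ⇒  cos(C) = (a² + b² − c²)/(2ab)
cos(C) = (10.1² + 8.7² − 3.4²)/(2·10.1·8.7) = (102.01 + 75.69 − 11.56)/175.74 = 166.14/175.74 ≈ 0.945374
C = arccos(0.945374) ≈ 19.0255°

C = 19.03°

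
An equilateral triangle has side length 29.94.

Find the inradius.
r = Area/s with s the semi-perimeter.
Area = (√3/4)·29.94² = (√3/4)·896.4036 ≈ 0.433013·896.4036 ≈ 388.154
s = 3·29.94/2 = 44.91
r ≈ 388.154/44.91 ≈ 8.64293
(Equivalently r = side/(2√3) = 29.94/3.4641 ≈ 8.64293.)

r = 8.643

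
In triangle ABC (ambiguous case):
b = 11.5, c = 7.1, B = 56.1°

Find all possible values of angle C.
b/sin(B) = c/sin(C)  ⇒  sin(C) = c·sin(B)/b = 7.1·sin(56.1°)/11.5
sin(56.1°) ≈ 0.830012
sin(C) ≈ 7.1·0.830012/11.5 ≈ 5.89309/11.5 ≈ 0.512442
Candidate 1: C₁ = arcsin(0.512442) ≈ 30.8267°  →  A = 180° − 56.1° − 30.8267° ≈ 93.0733° > 0, valid
Candidate 2: C₂ = 180° − C₁ ≈ 149.173°  →  A = 180° − 56.1° − 149.173° ≈ -25.2733° ≤ 0, not a valid triangle

C = 30.83° (one solution)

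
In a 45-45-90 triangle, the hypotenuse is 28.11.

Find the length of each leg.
In a 45-45-90 triangle hypotenuse = leg·√2, so leg = hypotenuse/√2.
Leg = 28.11/√2 ≈ 28.11/1.41421 ≈ 19.8768

Each leg = 19.88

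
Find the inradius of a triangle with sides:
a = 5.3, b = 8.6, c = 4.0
r = Area/s where s is the semi-perimeter.
s = (5.3 + 8.6 + 4.0)/2 = 17.9/2 = 8.95
Area = √(s(s−a)(s−b)(s−c)) = √(8.95·3.65·0.35·4.95) ≈ √56.5964 ≈ 7.52306
r ≈ 7.52306/8.95 ≈ 0.840565

r = 0.8406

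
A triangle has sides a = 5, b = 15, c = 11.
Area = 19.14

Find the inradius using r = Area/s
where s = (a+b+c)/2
s = (5 + 15 + 11)/2 = 31/2 = 15.5
r = Area/s = 19.14/15.5 ≈ 1.23484

r = 1.235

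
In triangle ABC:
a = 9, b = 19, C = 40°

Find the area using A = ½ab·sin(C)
A = ½·a·b·sin(C) = ½·9·19·sin(40°)
sin(40°) ≈ 0.642788
A ≈ ½·171·0.642788 = 85.5·0.642788 ≈ 54.9583

Area = 54.96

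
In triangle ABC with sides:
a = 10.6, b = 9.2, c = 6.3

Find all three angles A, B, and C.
Law of cosines for each angle (a² = 112.36, b² = 84.64, c² = 39.69):
cos(A) = (b² + c² − a²)/(2bc) = (84.64 + 39.69 − 112.36)/(2·9.2·6.3) = 11.97/115.92 ≈ 0.103261  ⇒  A ≈ 84.073°
cos(B) = (a² + c² − b²)/(2ac) = (112.36 + 39.69 − 84.64)/(2·10.6·6.3) = 67.41/133.56 ≈ 0.504717  ⇒  B ≈ 59.6874°
cos(C) = (a² + b² − c²)/(2ab) = (112.36 + 84.64 − 39.69)/(2·10.6·9.2) = 157.31/195.04 ≈ 0.806553  ⇒  C ≈ 36.2395°
Check: A + B + C ≈ 180°

A = 84.07°, B = 59.69°, C = 36.24°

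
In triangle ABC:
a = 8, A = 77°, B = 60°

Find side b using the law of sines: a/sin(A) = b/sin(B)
a/sin(A) = b/sin(B)  ⇒  b = a·sin(B)/sin(A) = 8·sin(60°)/sin(77°)
sin(60°) ≈ 0.866025, sin(77°) ≈ 0.97437
b ≈ 8·0.866025/0.97437 ≈ 6.9282/0.97437 ≈ 7.11044

b = 7.11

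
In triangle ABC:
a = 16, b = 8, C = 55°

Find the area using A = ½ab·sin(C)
A = ½·a·b·sin(C) = ½·16·8·sin(55°)
sin(55°) ≈ 0.819152
A ≈ ½·128·0.819152 = 64·0.819152 ≈ 52.4257

Area = 52.43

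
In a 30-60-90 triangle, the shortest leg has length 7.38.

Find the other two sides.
In a 30-60-90 triangle the sides are in ratio 1 : √3 : 2 (short leg : long leg : hypotenuse).
Long leg = 7.38·√3 ≈ 7.38·1.73205 ≈ 12.7825
Hypotenuse = 2·7.38 = 14.76

Long leg = 7.38√3 = 12.78, Hypotenuse = 14.76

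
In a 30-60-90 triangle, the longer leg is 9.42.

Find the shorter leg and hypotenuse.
In a 30-60-90 triangle the sides are in ratio 1 : √3 : 2, so short leg = long leg/√3 and hypotenuse = 2·(short leg).
Short leg = 9.42/√3 ≈ 9.42/1.73205 ≈ 5.43864
Hypotenuse = 2·5.43864 ≈ 10.8773

Short leg = 5.439, Hypotenuse = 10.88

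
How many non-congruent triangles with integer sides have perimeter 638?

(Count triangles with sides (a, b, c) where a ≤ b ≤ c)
Let a ≤ b ≤ c with a + b + c = 638. The only binding inequality is a + b > c, i.e. 638 − c > c, so c < 638/2; and c ≥ 638/3 since c is the largest side.
So 213 ≤ c ≤ 318. For each c, b runs from ⌈(638 − c)/2⌉ up to c (then a = 638 − b − c satisfies 1 ≤ a ≤ b automatically), giving c − ⌈(638 − c)/2⌉ + 1 choices.
Summing over c: 1 + 3 + 4 + 6 + … + 157 + 159  (106 terms, c = 213, …, 318) = 8480
Check (closed form: nearest integer to p²/48 for even p, (p+3)²/48 for odd p): 638²/48 = 407044/48 ≈ 8480.08 → 8480

8480 triangles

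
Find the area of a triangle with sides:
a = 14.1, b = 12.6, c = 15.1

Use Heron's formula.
s = (14.1 + 12.6 + 15.1)/2 = 41.8/2 = 20.9
s − a = 6.8, s − b = 8.3, s − c = 5.8
s(s−a)(s−b)(s−c) = 20.9·6.8·8.3·5.8 ≈ 6841.66
Area = √6841.66 ≈ 82.7143

Area = 82.71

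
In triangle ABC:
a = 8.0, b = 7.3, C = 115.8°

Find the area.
Two sides and the included angle (SAS): A = ½·a·b·sin(C) = ½·8.0·7.3·sin(115.8°)
sin(115.8°) ≈ 0.900319
A ≈ ½·58.4·0.900319 = 29.2·0.900319 ≈ 26.2893

Area = 26.29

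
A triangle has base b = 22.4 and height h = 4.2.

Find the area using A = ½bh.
A = ½·b·h = ½·22.4·4.2 = ½·94.08 = 47.04

Area = 47.04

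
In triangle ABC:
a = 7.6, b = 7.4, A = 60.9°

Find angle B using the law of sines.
a/sin(A) = b/sin(B)  ⇒  sin(B) = b·sin(A)/a = 7.4·sin(60.9°)/7.6
sin(60.9°) ≈ 0.873772
sin(B) ≈ 7.4·0.873772/7.6 ≈ 6.46591/7.6 ≈ 0.850778
B = arcsin(0.850778) ≈ 58.2964°
(Since b ≤ a we need B ≤ A, so the obtuse alternative 180° − 58.2964° ≈ 121.704° is rejected.)

B = 58.3°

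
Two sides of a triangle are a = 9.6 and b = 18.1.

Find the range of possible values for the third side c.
Triangle inequality: |a − b| < c < a + b
|a − b| = |9.6 − 18.1| = 8.5
a + b = 9.6 + 18.1 = 27.7

8.5 < c < 27.7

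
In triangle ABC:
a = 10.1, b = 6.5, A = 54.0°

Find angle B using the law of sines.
a/sin(A) = b/sin(B)  ⇒  sin(B) = b·sin(A)/a = 6.5·sin(54.0°)/10.1
sin(54.0°) ≈ 0.809017
sin(B) ≈ 6.5·0.809017/10.1 ≈ 5.25861/10.1 ≈ 0.520655
B = arcsin(0.520655) ≈ 31.3762°
(Since b ≤ a we need B ≤ A, so the obtuse alternative 180° − 31.3762° ≈ 148.624° is rejected.)

B = 31.38°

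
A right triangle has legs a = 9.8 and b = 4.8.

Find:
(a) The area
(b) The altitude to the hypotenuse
(a) The legs are perpendicular, so Area = ½·a·b = ½·9.8·4.8 = ½·47.04 = 23.52
(b) Hypotenuse c = √(a² + b²) = √(96.04 + 23.04) = √119.08 ≈ 10.9124
    Area = ½·c·h_c  ⇒  h_c = 2·Area/c = 47.04/10.9124 ≈ 4.3107

Area = 23.52, h_c = 4.311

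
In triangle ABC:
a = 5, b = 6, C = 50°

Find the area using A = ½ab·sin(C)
A = ½·a·b·sin(C) = ½·5·6·sin(50°)
sin(50°) ≈ 0.766044
A ≈ ½·30·0.766044 = 15·0.766044 ≈ 11.4907

Area = 11.49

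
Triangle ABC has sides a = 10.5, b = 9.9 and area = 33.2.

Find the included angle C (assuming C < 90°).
Area = ½·a·b·sin(C)  ⇒  sin(C) = 2·Area/(a·b) = 2·33.2/(10.5·9.9) = 66.4/103.95 ≈ 0.638769
C = arcsin(0.638769) ≈ 39.7001° (taking the acute solution since C < 90°)

C = 39.7°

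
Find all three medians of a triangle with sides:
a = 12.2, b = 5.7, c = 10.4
Median formula: m_a = ½√(2b² + 2c² − a²) (and cyclically). a² = 148.84, b² = 32.49, c² = 108.16.
m_a = ½√(2·32.49 + 2·108.16 − 148.84) = ½√132.46 ≈ ½·11.5091 ≈ 5.75456
m_b = ½√(2·148.84 + 2·108.16 − 32.49) = ½√481.51 ≈ ½·21.9433 ≈ 10.9717
m_c = ½√(2·148.84 + 2·32.49 − 108.16) = ½√254.5 ≈ ½·15.9531 ≈ 7.97653

m_a = 5.755, m_b = 10.97, m_c = 7.977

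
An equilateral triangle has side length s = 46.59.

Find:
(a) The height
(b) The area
(a) The height splits the triangle into two 30-60-90 halves: h = s·√3/2 = 46.59·1.73205/2 ≈ 80.6962/2 ≈ 40.3481
(b) Area = (√3/4)·s² = (√3/4)·46.59² = (√3/4)·2170.6281 ≈ 0.433013·2170.6281 ≈ 939.91

Height = 40.35, Area = 939.9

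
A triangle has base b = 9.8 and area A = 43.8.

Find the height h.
A = ½·b·h  ⇒  h = 2A/b = 2·43.8/9.8 = 87.6/9.8 ≈ 8.93878

h = 8.939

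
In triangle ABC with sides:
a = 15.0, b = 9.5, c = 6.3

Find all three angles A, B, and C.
Law of cosines for each angle (a² = 225, b² = 90.25, c² = 39.69):
cos(A) = (b² + c² − a²)/(2bc) = (90.25 + 39.69 − 225)/(2·9.5·6.3) = -95.06/119.7 ≈ -0.794152  ⇒  A ≈ 142.575°
cos(B) = (a² + c² − b²)/(2ac) = (225 + 39.69 − 90.25)/(2·15.0·6.3) = 174.44/189 ≈ 0.922963  ⇒  B ≈ 22.6368°
cos(C) = (a² + b² − c²)/(2ab) = (225 + 90.25 − 39.69)/(2·15.0·9.5) = 275.56/285 ≈ 0.966877  ⇒  C ≈ 14.7879°
Check: A + B + C ≈ 180°

A = 142.6°, B = 22.64°, C = 14.79°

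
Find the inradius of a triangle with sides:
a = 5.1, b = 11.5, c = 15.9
r = Area/s where s is the semi-perimeter.
s = (5.1 + 11.5 + 15.9)/2 = 32.5/2 = 16.25
Area = √(s(s−a)(s−b)(s−c)) = √(16.25·11.15·4.75·0.35) ≈ √301.224 ≈ 17.3558
r ≈ 17.3558/16.25 ≈ 1.06805

r = 1.068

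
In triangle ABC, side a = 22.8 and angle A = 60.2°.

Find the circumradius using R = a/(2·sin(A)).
R = a/(2·sin(A)) = 22.8/(2·sin(60.2°))
sin(60.2°) ≈ 0.867765
R ≈ 22.8/(2·0.867765) = 22.8/1.73553 ≈ 13.1372

R = 13.14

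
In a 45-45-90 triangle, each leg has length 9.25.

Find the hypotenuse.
In a 45-45-90 triangle the sides are in ratio 1 : 1 : √2, so hypotenuse = leg·√2.
Hypotenuse = 9.25·√2 ≈ 9.25·1.41421 ≈ 13.0815

Hypotenuse = 9.25√2 = 13.08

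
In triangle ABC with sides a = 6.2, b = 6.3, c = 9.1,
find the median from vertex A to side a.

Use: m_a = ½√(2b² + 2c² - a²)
m_a = ½√(2·6.3² + 2·9.1² − 6.2²) = ½√(2·39.69 + 2·82.81 − 38.44) = ½√(79.38 + 165.62 − 38.44) = ½√206.56
√206.56 ≈ 14.3722, so m_a ≈ 7.1861

m_a = 7.186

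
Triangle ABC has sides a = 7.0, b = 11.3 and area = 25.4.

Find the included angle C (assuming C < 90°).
Area = ½·a·b·sin(C)  ⇒  sin(C) = 2·Area/(a·b) = 2·25.4/(7.0·11.3) = 50.8/79.1 ≈ 0.642225
C = arcsin(0.642225) ≈ 39.9579° (taking the acute solution since C < 90°)

C = 39.96°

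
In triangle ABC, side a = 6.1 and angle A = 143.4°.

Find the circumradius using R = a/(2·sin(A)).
R = a/(2·sin(A)) = 6.1/(2·sin(143.4°))
sin(143.4°) ≈ 0.596225
R ≈ 6.1/(2·0.596225) = 6.1/1.19245 ≈ 5.11552

R = 5.116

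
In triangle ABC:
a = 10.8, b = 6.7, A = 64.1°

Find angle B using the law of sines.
a/sin(A) = b/sin(B)  ⇒  sin(B) = b·sin(A)/a = 6.7·sin(64.1°)/10.8
sin(64.1°) ≈ 0.899558
sin(B) ≈ 6.7·0.899558/10.8 ≈ 6.02704/10.8 ≈ 0.558059
B = arcsin(0.558059) ≈ 33.9217°
(Since b ≤ a we need B ≤ A, so the obtuse alternative 180° − 33.9217° ≈ 146.078° is rejected.)

B = 33.92°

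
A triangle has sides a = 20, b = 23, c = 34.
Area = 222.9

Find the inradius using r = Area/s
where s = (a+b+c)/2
s = (20 + 23 + 34)/2 = 77/2 = 38.5
r = Area/s = 222.9/38.5 ≈ 5.78961

r = 5.79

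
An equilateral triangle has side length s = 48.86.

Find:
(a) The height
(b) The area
(a) The height splits the triangle into two 30-60-90 halves: h = s·√3/2 = 48.86·1.73205/2 ≈ 84.628/2 ≈ 42.314
(b) Area = (√3/4)·s² = (√3/4)·48.86² = (√3/4)·2387.2996 ≈ 0.433013·2387.2996 ≈ 1033.73

Height = 42.31, Area = 1034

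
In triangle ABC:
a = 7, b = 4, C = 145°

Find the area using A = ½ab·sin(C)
A = ½·a·b·sin(C) = ½·7·4·sin(145°)
sin(145°) ≈ 0.573576
A ≈ ½·28·0.573576 = 14·0.573576 ≈ 8.03007

Area = 8.03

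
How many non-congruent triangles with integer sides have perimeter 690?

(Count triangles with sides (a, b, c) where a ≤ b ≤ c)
Let a ≤ b ≤ c with a + b + c = 690. The only binding inequality is a + b > c, i.e. 690 − c > c, so c < 690/2; and c ≥ 690/3 since c is the largest side.
So 230 ≤ c ≤ 344. For each c, b runs from ⌈(690 − c)/2⌉ up to c (then a = 690 − b − c satisfies 1 ≤ a ≤ b automatically), giving c − ⌈(690 − c)/2⌉ + 1 choices.
Summing over c: 1 + 2 + 4 + 5 + … + 170 + 172  (115 terms, c = 230, …, 344) = 9919
Check (closed form: nearest integer to p²/48 for even p, (p+3)²/48 for odd p): 690²/48 = 476100/48 ≈ 9918.75 → 9919

9919 triangles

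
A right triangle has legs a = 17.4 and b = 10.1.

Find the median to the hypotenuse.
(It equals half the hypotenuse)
Hypotenuse c = √(a² + b²) = √(302.76 + 102.01) = √404.77 ≈ 20.1189
Median to hypotenuse = c/2 ≈ 20.1189/2 ≈ 10.0594

Median = 10.06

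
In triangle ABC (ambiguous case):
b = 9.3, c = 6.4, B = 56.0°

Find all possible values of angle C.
b/sin(B) = c/sin(C)  ⇒  sin(C) = c·sin(B)/b = 6.4·sin(56.0°)/9.3
sin(56.0°) ≈ 0.829038
sin(C) ≈ 6.4·0.829038/9.3 ≈ 5.30584/9.3 ≈ 0.57052
Candidate 1: C₁ = arcsin(0.57052) ≈ 34.7865°  →  A = 180° − 56.0° − 34.7865° ≈ 89.2135° > 0, valid
Candidate 2: C₂ = 180° − C₁ ≈ 145.213°  →  A = 180° − 56.0° − 145.213° ≈ -21.2135° ≤ 0, not a valid triangle

C = 34.79° (one solution)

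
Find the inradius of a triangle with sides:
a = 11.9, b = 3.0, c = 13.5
r = Area/s where s is the semi-perimeter.
s = (11.9 + 3.0 + 13.5)/2 = 28.4/2 = 14.2
Area = √(s(s−a)(s−b)(s−c)) = √(14.2·2.3·11.2·0.7) ≈ √256.054 ≈ 16.0017
r ≈ 16.0017/14.2 ≈ 1.12688

r = 1.127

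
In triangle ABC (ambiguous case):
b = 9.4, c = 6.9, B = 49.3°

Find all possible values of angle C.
b/sin(B) = c/sin(C)  ⇒  sin(C) = c·sin(B)/b = 6.9·sin(49.3°)/9.4
sin(49.3°) ≈ 0.758134
sin(C) ≈ 6.9·0.758134/9.4 ≈ 5.23113/9.4 ≈ 0.556503
Candidate 1: C₁ = arcsin(0.556503) ≈ 33.8143°  →  A = 180° − 49.3° − 33.8143° ≈ 96.8857° > 0, valid
Candidate 2: C₂ = 180° − C₁ ≈ 146.186°  →  A = 180° − 49.3° − 146.186° ≈ -15.4857° ≤ 0, not a valid triangle

C = 33.81° (one solution)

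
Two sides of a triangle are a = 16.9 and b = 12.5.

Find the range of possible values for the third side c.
Triangle inequality: |a − b| < c < a + b
|a − b| = |16.9 − 12.5| = 4.4
a + b = 16.9 + 12.5 = 29.4

4.4 < c < 29.4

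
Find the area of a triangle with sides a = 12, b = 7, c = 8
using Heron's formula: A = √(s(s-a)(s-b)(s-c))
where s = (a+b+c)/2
s = (12 + 7 + 8)/2 = 27/2 = 13.5
s − a = 1.5, s − b = 6.5, s − c = 5.5
s(s−a)(s−b)(s−c) = 13.5·1.5·6.5·5.5 = 723.9375
Area = √723.9375 ≈ 26.9061

s = 13.5, Area = 26.91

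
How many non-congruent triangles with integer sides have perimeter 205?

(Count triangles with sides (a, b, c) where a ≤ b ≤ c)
Let a ≤ b ≤ c with a + b + c = 205. The only binding inequality is a + b > c, i.e. 205 − c > c, so c < 205/2; and c ≥ 205/3 since c is the largest side.
So 69 ≤ c ≤ 102. For each c, b runs from ⌈(205 − c)/2⌉ up to c (then a = 205 − b − c satisfies 1 ≤ a ≤ b automatically), giving c − ⌈(205 − c)/2⌉ + 1 choices.
Summing over c: 2 + 3 + 5 + 6 + … + 50 + 51  (34 terms, c = 69, …, 102) = 901
Check (closed form: nearest integer to p²/48 for even p, (p+3)²/48 for odd p): (205+3)²/48 = 208²/48 = 43264/48 ≈ 901.33 → 901

901 triangles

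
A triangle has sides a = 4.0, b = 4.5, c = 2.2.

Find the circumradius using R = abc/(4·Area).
First find the area with Heron's formula.
s = (4.0 + 4.5 + 2.2)/2 = 5.35
Area = √(s(s−a)(s−b)(s−c)) = √(5.35·1.35·0.85·3.15) ≈ √19.3382 ≈ 4.39753
abc = 4.0·4.5·2.2 = 39.6
R = abc/(4·Area) ≈ 39.6/(4·4.39753) = 39.6/17.5901 ≈ 2.25127

R = 2.251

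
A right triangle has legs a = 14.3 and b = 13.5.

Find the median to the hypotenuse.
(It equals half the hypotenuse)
Hypotenuse c = √(a² + b²) = √(204.49 + 182.25) = √386.74 ≈ 19.6657
Median to hypotenuse = c/2 ≈ 19.6657/2 ≈ 9.83285

Median = 9.833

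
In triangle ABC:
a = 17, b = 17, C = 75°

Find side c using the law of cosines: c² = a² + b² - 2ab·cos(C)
c² = 17² + 17² − 2·17·17·cos(75°)
cos(75°) ≈ 0.258819
c² ≈ 289 + 289 − 578·(0.258819) ≈ 578 − 149.597 ≈ 428.403
c ≈ √428.403 ≈ 20.6979

c = 20.7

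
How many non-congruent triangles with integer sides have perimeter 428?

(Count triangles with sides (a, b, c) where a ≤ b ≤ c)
Let a ≤ b ≤ c with a + b + c = 428. The only binding inequality is a + b > c, i.e. 428 − c > c, so c < 428/2; and c ≥ 428/3 since c is the largest side.
So 143 ≤ c ≤ 213. For each c, b runs from ⌈(428 − c)/2⌉ up to c (then a = 428 − b − c satisfies 1 ≤ a ≤ b automatically), giving c − ⌈(428 − c)/2⌉ + 1 choices.
Summing over c: 1 + 3 + 4 + 6 + … + 105 + 106  (71 terms, c = 143, …, 213) = 3816
Check (closed form: nearest integer to p²/48 for even p, (p+3)²/48 for odd p): 428²/48 = 183184/48 ≈ 3816.33 → 3816

3816 triangles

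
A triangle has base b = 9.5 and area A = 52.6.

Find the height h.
A = ½·b·h  ⇒  h = 2A/b = 2·52.6/9.5 = 105.2/9.5 ≈ 11.0737

h = 11.07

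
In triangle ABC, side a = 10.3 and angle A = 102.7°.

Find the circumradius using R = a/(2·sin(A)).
R = a/(2·sin(A)) = 10.3/(2·sin(102.7°))
sin(102.7°) ≈ 0.975535
R ≈ 10.3/(2·0.975535) = 10.3/1.95107 ≈ 5.27916

R = 5.279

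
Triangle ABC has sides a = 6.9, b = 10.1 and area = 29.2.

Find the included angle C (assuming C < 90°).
Area = ½·a·b·sin(C)  ⇒  sin(C) = 2·Area/(a·b) = 2·29.2/(6.9·10.1) = 58.4/69.69 ≈ 0.837997
C = arcsin(0.837997) ≈ 56.9292° (taking the acute solution since C < 90°)

C = 56.93°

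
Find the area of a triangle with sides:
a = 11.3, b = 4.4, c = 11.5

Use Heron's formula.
s = (11.3 + 4.4 + 11.5)/2 = 27.2/2 = 13.6
s − a = 2.3, s − b = 9.2, s − c = 2.1
s(s−a)(s−b)(s−c) = 13.6·2.3·9.2·2.1 ≈ 604.33
Area = √604.33 ≈ 24.5831

Area = 24.58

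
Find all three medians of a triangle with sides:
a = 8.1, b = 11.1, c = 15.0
Median formula: m_a = ½√(2b² + 2c² − a²) (and cyclically). a² = 65.61, b² = 123.21, c² = 225.
m_a = ½√(2·123.21 + 2·225 − 65.61) = ½√630.81 ≈ ½·25.1159 ≈ 12.558
m_b = ½√(2·65.61 + 2·225 − 123.21) = ½√458.01 ≈ ½·21.4012 ≈ 10.7006
m_c = ½√(2·65.61 + 2·123.21 − 225) = ½√152.64 ≈ ½·12.3548 ≈ 6.17738

m_a = 12.56, m_b = 10.7, m_c = 6.177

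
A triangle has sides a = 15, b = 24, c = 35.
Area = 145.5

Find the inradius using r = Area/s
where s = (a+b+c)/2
s = (15 + 24 + 35)/2 = 74/2 = 37
r = Area/s = 145.5/37 ≈ 3.93243

r = 3.932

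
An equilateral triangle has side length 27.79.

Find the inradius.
r = Area/s with s the semi-perimeter.
Area = (√3/4)·27.79² = (√3/4)·772.2841 ≈ 0.433013·772.2841 ≈ 334.409
s = 3·27.79/2 = 41.685
r ≈ 334.409/41.685 ≈ 8.02228
(Equivalently r = side/(2√3) = 27.79/3.4641 ≈ 8.02228.)

r = 8.022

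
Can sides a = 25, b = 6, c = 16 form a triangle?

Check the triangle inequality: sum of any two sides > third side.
a + b vs c: 25 + 6 = 31 > 16  ✓
a + c vs b: 25 + 16 = 41 > 6  ✓
b + c vs a: 6 + 16 = 22 ≤ 25  ✗

No: 6 + 16 = 22 is not > 25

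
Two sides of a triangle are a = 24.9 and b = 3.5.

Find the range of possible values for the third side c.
Triangle inequality: |a − b| < c < a + b
|a − b| = |24.9 − 3.5| = 21.4
a + b = 24.9 + 3.5 = 28.4

21.4 < c < 28.4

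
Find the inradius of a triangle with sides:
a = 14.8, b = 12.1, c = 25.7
r = Area/s where s is the semi-perimeter.
s = (14.8 + 12.1 + 25.7)/2 = 52.6/2 = 26.3
Area = √(s(s−a)(s−b)(s−c)) = √(26.3·11.5·14.2·0.6) ≈ √2576.87 ≈ 50.7629
r ≈ 50.7629/26.3 ≈ 1.93015

r = 1.93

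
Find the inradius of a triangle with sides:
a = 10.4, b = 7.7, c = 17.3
r = Area/s where s is the semi-perimeter.
s = (10.4 + 7.7 + 17.3)/2 = 35.4/2 = 17.7
Area = √(s(s−a)(s−b)(s−c)) = √(17.7·7.3·10·0.4) ≈ √516.84 ≈ 22.7341
r ≈ 22.7341/17.7 ≈ 1.28441

r = 1.284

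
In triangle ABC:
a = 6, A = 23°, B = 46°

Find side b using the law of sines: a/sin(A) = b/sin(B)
a/sin(A) = b/sin(B)  ⇒  b = a·sin(B)/sin(A) = 6·sin(46°)/sin(23°)
sin(46°) ≈ 0.71934, sin(23°) ≈ 0.390731
b ≈ 6·0.71934/0.390731 ≈ 4.31604/0.390731 ≈ 11.0461

b = 11.05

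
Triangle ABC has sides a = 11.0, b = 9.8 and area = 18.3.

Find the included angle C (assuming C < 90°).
Area = ½·a·b·sin(C)  ⇒  sin(C) = 2·Area/(a·b) = 2·18.3/(11.0·9.8) = 36.6/107.8 ≈ 0.339518
C = arcsin(0.339518) ≈ 19.8475° (taking the acute solution since C < 90°)

C = 19.85°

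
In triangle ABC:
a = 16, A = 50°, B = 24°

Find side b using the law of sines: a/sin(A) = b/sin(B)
a/sin(A) = b/sin(B)  ⇒  b = a·sin(B)/sin(A) = 16·sin(24°)/sin(50°)
sin(24°) ≈ 0.406737, sin(50°) ≈ 0.766044
b ≈ 16·0.406737/0.766044 ≈ 6.50779/0.766044 ≈ 8.49531

b = 8.495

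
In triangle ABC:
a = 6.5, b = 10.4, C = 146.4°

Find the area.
Two sides and the included angle (SAS): A = ½·a·b·sin(C) = ½·6.5·10.4·sin(146.4°)
sin(146.4°) ≈ 0.553392
A ≈ ½·67.6·0.553392 = 33.8·0.553392 ≈ 18.7046

Area = 18.7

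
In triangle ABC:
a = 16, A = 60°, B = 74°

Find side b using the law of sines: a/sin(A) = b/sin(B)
a/sin(A) = b/sin(B)  ⇒  b = a·sin(B)/sin(A) = 16·sin(74°)/sin(60°)
sin(74°) ≈ 0.961262, sin(60°) ≈ 0.866025
b ≈ 16·0.961262/0.866025 ≈ 15.3802/0.866025 ≈ 17.7595

b = 17.76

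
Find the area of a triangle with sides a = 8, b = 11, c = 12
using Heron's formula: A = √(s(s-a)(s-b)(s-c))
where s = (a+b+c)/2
s = (8 + 11 + 12)/2 = 31/2 = 15.5
s − a = 7.5, s − b = 4.5, s − c = 3.5
s(s−a)(s−b)(s−c) = 15.5·7.5·4.5·3.5 = 1830.9375
Area = √1830.9375 ≈ 42.7895

s = 15.5, Area = 42.79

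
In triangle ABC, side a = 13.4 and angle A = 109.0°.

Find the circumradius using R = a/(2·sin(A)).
R = a/(2·sin(A)) = 13.4/(2·sin(109.0°))
sin(109.0°) ≈ 0.945519
R ≈ 13.4/(2·0.945519) = 13.4/1.89104 ≈ 7.08606

R = 7.086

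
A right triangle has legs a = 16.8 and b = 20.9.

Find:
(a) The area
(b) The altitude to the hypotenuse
(a) The legs are perpendicular, so Area = ½·a·b = ½·16.8·20.9 = ½·351.12 = 175.56
(b) Hypotenuse c = √(a² + b²) = √(282.24 + 436.81) = √719.05 ≈ 26.8151
    Area = ½·c·h_c  ⇒  h_c = 2·Area/c = 351.12/26.8151 ≈ 13.0941

Area = 175.56, h_c = 13.09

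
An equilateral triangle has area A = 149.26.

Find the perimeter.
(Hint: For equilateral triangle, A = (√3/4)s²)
A = (√3/4)s²  ⇒  s² = 4A/√3 = 4·149.26/√3 = 597.04/1.73205 ≈ 344.701
s ≈ √344.701 ≈ 18.5661
Perimeter = 3s ≈ 3·18.5661 ≈ 55.6984

Perimeter = 55.7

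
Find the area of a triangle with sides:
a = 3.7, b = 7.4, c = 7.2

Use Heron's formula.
s = (3.7 + 7.4 + 7.2)/2 = 18.3/2 = 9.15
s − a = 5.45, s − b = 1.75, s − c = 1.95
s(s−a)(s−b)(s−c) = 9.15·5.45·1.75·1.95 ≈ 170.173
Area = √170.173 ≈ 13.045

Area = 13.05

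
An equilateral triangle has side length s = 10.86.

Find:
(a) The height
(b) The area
(a) The height splits the triangle into two 30-60-90 halves: h = s·√3/2 = 10.86·1.73205/2 ≈ 18.8101/2 ≈ 9.40504
(b) Area = (√3/4)·s² = (√3/4)·10.86² = (√3/4)·117.9396 ≈ 0.433013·117.9396 ≈ 51.0693

Height = 9.405, Area = 51.07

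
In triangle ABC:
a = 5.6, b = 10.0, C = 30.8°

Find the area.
Two sides and the included angle (SAS): A = ½·a·b·sin(C) = ½·5.6·10.0·sin(30.8°)
sin(30.8°) ≈ 0.512043
A ≈ ½·56·0.512043 = 28·0.512043 ≈ 14.3372

Area = 14.34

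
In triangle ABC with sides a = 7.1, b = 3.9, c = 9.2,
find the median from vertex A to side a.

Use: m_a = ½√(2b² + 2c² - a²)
m_a = ½√(2·3.9² + 2·9.2² − 7.1²) = ½√(2·15.21 + 2·84.64 − 50.41) = ½√(30.42 + 169.28 − 50.41) = ½√149.29
√149.29 ≈ 12.2184, so m_a ≈ 6.10921

m_a = 6.109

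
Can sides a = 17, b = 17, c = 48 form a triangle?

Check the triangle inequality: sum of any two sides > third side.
a + b vs c: 17 + 17 = 34 ≤ 48  ✗
a + c vs b: 17 + 48 = 65 > 17  ✓
b + c vs a: 17 + 48 = 65 > 17  ✓

No: 17 + 17 = 34 is not > 48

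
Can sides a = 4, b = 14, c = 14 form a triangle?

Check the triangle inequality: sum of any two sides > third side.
a + b vs c: 4 + 14 = 18 > 14  ✓
a + c vs b: 4 + 14 = 18 > 14  ✓
b + c vs a: 14 + 14 = 28 > 4  ✓

Yes, triangle inequality satisfied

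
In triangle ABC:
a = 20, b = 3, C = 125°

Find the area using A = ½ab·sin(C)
A = ½·a·b·sin(C) = ½·20·3·sin(125°)
sin(125°) ≈ 0.819152
A ≈ ½·60·0.819152 = 30·0.819152 ≈ 24.5746

Area = 24.57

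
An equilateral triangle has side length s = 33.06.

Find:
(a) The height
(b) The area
(a) The height splits the triangle into two 30-60-90 halves: h = s·√3/2 = 33.06·1.73205/2 ≈ 57.2616/2 ≈ 28.6308
(b) Area = (√3/4)·s² = (√3/4)·33.06² = (√3/4)·1092.9636 ≈ 0.433013·1092.9636 ≈ 473.267

Height = 28.63, Area = 473.3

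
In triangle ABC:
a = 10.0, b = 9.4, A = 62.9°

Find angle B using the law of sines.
a/sin(A) = b/sin(B)  ⇒  sin(B) = b·sin(A)/a = 9.4·sin(62.9°)/10.0
sin(62.9°) ≈ 0.890213
sin(B) ≈ 9.4·0.890213/10.0 ≈ 8.368/10.0 ≈ 0.8368
B = arcsin(0.8368) ≈ 56.8037°
(Since b ≤ a we need B ≤ A, so the obtuse alternative 180° − 56.8037° ≈ 123.196° is rejected.)

B = 56.8°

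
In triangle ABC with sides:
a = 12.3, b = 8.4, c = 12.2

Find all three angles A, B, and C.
Law of cosines for each angle (a² = 151.29, b² = 70.56, c² = 148.84):
cos(A) = (b² + c² − a²)/(2bc) = (70.56 + 148.84 − 151.29)/(2·8.4·12.2) = 68.11/204.96 ≈ 0.332309  ⇒  A ≈ 70.591°
cos(B) = (a² + c² − b²)/(2ac) = (151.29 + 148.84 − 70.56)/(2·12.3·12.2) = 229.57/300.12 ≈ 0.764927  ⇒  B ≈ 40.0995°
cos(C) = (a² + b² − c²)/(2ab) = (151.29 + 70.56 − 148.84)/(2·12.3·8.4) = 73.01/206.64 ≈ 0.35332  ⇒  C ≈ 69.3095°
Check: A + B + C ≈ 180°

A = 70.59°, B = 40.1°, C = 69.31°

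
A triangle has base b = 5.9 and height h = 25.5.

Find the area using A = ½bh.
A = ½·b·h = ½·5.9·25.5 = ½·150.45 = 75.225

Area = 75.225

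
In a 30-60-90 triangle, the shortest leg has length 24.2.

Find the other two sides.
In a 30-60-90 triangle the sides are in ratio 1 : √3 : 2 (short leg : long leg : hypotenuse).
Long leg = 24.2·√3 ≈ 24.2·1.73205 ≈ 41.9156
Hypotenuse = 2·24.2 = 48.4

Long leg = 24.2√3 = 41.92, Hypotenuse = 48.4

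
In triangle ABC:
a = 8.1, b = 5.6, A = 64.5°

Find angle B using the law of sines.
a/sin(A) = b/sin(B)  ⇒  sin(B) = b·sin(A)/a = 5.6·sin(64.5°)/8.1
sin(64.5°) ≈ 0.902585
sin(B) ≈ 5.6·0.902585/8.1 ≈ 5.05448/8.1 ≈ 0.62401
B = arcsin(0.62401) ≈ 38.6095°
(Since b ≤ a we need B ≤ A, so the obtuse alternative 180° − 38.6095° ≈ 141.39° is rejected.)

B = 38.61°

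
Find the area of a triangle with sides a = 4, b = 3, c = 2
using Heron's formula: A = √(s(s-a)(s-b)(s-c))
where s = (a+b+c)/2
s = (4 + 3 + 2)/2 = 9/2 = 4.5
s − a = 0.5, s − b = 1.5, s − c = 2.5
s(s−a)(s−b)(s−c) = 4.5·0.5·1.5·2.5 = 8.4375
Area = √8.4375 ≈ 2.90474

s = 4.5, Area = 2.905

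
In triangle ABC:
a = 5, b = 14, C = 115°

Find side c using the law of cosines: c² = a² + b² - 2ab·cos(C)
c² = 5² + 14² − 2·5·14·cos(115°)
cos(115°) ≈ -0.422618
c² ≈ 25 + 196 − 140·(-0.422618) ≈ 221 + 59.1666 ≈ 280.167
c ≈ √280.167 ≈ 16.7382

c = 16.74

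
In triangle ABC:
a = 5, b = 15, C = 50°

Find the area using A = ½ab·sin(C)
A = ½·a·b·sin(C) = ½·5·15·sin(50°)
sin(50°) ≈ 0.766044
A ≈ ½·75·0.766044 = 37.5·0.766044 ≈ 28.7267

Area = 28.73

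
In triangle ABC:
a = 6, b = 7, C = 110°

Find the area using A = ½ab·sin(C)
A = ½·a·b·sin(C) = ½·6·7·sin(110°)
sin(110°) ≈ 0.939693
A ≈ ½·42·0.939693 = 21·0.939693 ≈ 19.7335

Area = 19.73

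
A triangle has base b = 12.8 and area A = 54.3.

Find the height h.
A = ½·b·h  ⇒  h = 2A/b = 2·54.3/12.8 = 108.6/12.8 ≈ 8.48437

h = 8.484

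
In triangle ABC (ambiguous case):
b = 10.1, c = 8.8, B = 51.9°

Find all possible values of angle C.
b/sin(B) = c/sin(C)  ⇒  sin(C) = c·sin(B)/b = 8.8·sin(51.9°)/10.1
sin(51.9°) ≈ 0.786935
sin(C) ≈ 8.8·0.786935/10.1 ≈ 6.92503/10.1 ≈ 0.685646
Candidate 1: C₁ = arcsin(0.685646) ≈ 43.2865°  →  A = 180° − 51.9° − 43.2865° ≈ 84.8135° > 0, valid
Candidate 2: C₂ = 180° − C₁ ≈ 136.714°  →  A = 180° − 51.9° − 136.714° ≈ -8.6135° ≤ 0, not a valid triangle

C = 43.29° (one solution)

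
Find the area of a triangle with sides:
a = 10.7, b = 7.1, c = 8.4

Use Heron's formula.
s = (10.7 + 7.1 + 8.4)/2 = 26.2/2 = 13.1
s − a = 2.4, s − b = 6, s − c = 4.7
s(s−a)(s−b)(s−c) = 13.1·2.4·6·4.7 ≈ 886.608
Area = √886.608 ≈ 29.776

Area = 29.78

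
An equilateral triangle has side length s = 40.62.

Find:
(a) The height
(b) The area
(a) The height splits the triangle into two 30-60-90 halves: h = s·√3/2 = 40.62·1.73205/2 ≈ 70.3559/2 ≈ 35.178
(b) Area = (√3/4)·s² = (√3/4)·40.62² = (√3/4)·1649.9844 ≈ 0.433013·1649.9844 ≈ 714.464

Height = 35.18, Area = 714.5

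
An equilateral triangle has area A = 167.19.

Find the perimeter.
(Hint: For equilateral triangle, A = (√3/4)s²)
A = (√3/4)s²  ⇒  s² = 4A/√3 = 4·167.19/√3 = 668.76/1.73205 ≈ 386.109
s ≈ √386.109 ≈ 19.6497
Perimeter = 3s ≈ 3·19.6497 ≈ 58.949

Perimeter = 58.95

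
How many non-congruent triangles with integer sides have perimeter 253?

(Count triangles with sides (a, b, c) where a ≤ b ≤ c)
Let a ≤ b ≤ c with a + b + c = 253. The only binding inequality is a + b > c, i.e. 253 − c > c, so c < 253/2; and c ≥ 253/3 since c is the largest side.
So 85 ≤ c ≤ 126. For each c, b runs from ⌈(253 − c)/2⌉ up to c (then a = 253 − b − c satisfies 1 ≤ a ≤ b automatically), giving c − ⌈(253 − c)/2⌉ + 1 choices.
Summing over c: 2 + 3 + 5 + 6 + … + 62 + 63  (42 terms, c = 85, …, 126) = 1365
Check (closed form: nearest integer to p²/48 for even p, (p+3)²/48 for odd p): (253+3)²/48 = 256²/48 = 65536/48 ≈ 1365.33 → 1365

1365 triangles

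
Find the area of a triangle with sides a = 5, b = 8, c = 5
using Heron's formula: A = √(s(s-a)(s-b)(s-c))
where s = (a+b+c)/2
s = (5 + 8 + 5)/2 = 18/2 = 9
s − a = 4, s − b = 1, s − c = 4
s(s−a)(s−b)(s−c) = 9·4·1·4 = 144
Area = √144 ≈ 12

s = 9.0, Area = 12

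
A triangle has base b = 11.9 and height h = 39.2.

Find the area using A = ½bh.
A = ½·b·h = ½·11.9·39.2 = ½·466.48 = 233.24

Area = 233.24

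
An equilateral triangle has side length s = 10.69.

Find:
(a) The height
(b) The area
(a) The height splits the triangle into two 30-60-90 halves: h = s·√3/2 = 10.69·1.73205/2 ≈ 18.5156/2 ≈ 9.25781
(b) Area = (√3/4)·s² = (√3/4)·10.69² = (√3/4)·114.2761 ≈ 0.433013·114.2761 ≈ 49.483

Height = 9.258, Area = 49.48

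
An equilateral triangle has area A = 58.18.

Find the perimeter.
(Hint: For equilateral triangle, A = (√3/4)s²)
A = (√3/4)s²  ⇒  s² = 4A/√3 = 4·58.18/√3 = 232.72/1.73205 ≈ 134.361
s ≈ √134.361 ≈ 11.5914
Perimeter = 3s ≈ 3·11.5914 ≈ 34.7743

Perimeter = 34.77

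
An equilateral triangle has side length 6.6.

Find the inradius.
r = Area/s with s the semi-perimeter.
Area = (√3/4)·6.6² = (√3/4)·43.56 ≈ 0.433013·43.56 ≈ 18.862
s = 3·6.6/2 = 9.9
r ≈ 18.862/9.9 ≈ 1.90526
(Equivalently r = side/(2√3) = 6.6/3.4641 ≈ 1.90526.)

r = 1.905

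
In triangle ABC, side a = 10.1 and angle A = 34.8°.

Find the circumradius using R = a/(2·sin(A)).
R = a/(2·sin(A)) = 10.1/(2·sin(34.8°))
sin(34.8°) ≈ 0.570714
R ≈ 10.1/(2·0.570714) = 10.1/1.14143 ≈ 8.84857

R = 8.849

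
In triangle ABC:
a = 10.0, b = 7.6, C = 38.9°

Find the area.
Two sides and the included angle (SAS): A = ½·a·b·sin(C) = ½·10.0·7.6·sin(38.9°)
sin(38.9°) ≈ 0.627963
A ≈ ½·76·0.627963 = 38·0.627963 ≈ 23.8626

Area = 23.86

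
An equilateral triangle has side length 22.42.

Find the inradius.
r = Area/s with s the semi-perimeter.
Area = (√3/4)·22.42² = (√3/4)·502.6564 ≈ 0.433013·502.6564 ≈ 217.657
s = 3·22.42/2 = 33.63
r ≈ 217.657/33.63 ≈ 6.4721
(Equivalently r = side/(2√3) = 22.42/3.4641 ≈ 6.4721.)

r = 6.472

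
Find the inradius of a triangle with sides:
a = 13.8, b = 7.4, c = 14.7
r = Area/s where s is the semi-perimeter.
s = (13.8 + 7.4 + 14.7)/2 = 35.9/2 = 17.95
Area = √(s(s−a)(s−b)(s−c)) = √(17.95·4.15·10.55·3.25) ≈ √2554.16 ≈ 50.5387
r ≈ 50.5387/17.95 ≈ 2.81553

r = 2.816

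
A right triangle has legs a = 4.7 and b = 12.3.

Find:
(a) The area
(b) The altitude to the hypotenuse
(a) The legs are perpendicular, so Area = ½·a·b = ½·4.7·12.3 = ½·57.81 = 28.905
(b) Hypotenuse c = √(a² + b²) = √(22.09 + 151.29) = √173.38 ≈ 13.1674
    Area = ½·c·h_c  ⇒  h_c = 2·Area/c = 57.81/13.1674 ≈ 4.39039

Area = 28.905, h_c = 4.39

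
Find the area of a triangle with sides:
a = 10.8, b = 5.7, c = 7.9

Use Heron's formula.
s = (10.8 + 5.7 + 7.9)/2 = 24.4/2 = 12.2
s − a = 1.4, s − b = 6.5, s − c = 4.3
s(s−a)(s−b)(s−c) = 12.2·1.4·6.5·4.3 ≈ 477.386
Area = √477.386 ≈ 21.8492

Area = 21.85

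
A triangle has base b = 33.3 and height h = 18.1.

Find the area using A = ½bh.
A = ½·b·h = ½·33.3·18.1 = ½·602.73 = 301.365

Area = 301.365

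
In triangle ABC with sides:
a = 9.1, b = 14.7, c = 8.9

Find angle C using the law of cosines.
c² = a² + b² − 2ab·cos(C)  ⇒  cos(C) = (a² + b² − c²)/(2ab)
cos(C) = (9.1² + 14.7² − 8.9²)/(2·9.1·14.7) = (82.81 + 216.09 − 79.21)/267.54 = 219.69/267.54 ≈ 0.821148
C = arccos(0.821148) ≈ 34.8001°

C = 34.8°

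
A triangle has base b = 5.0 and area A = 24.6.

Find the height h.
A = ½·b·h  ⇒  h = 2A/b = 2·24.6/5.0 = 49.2/5.0 ≈ 9.84

h = 9.84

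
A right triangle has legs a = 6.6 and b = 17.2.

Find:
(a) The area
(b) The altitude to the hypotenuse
(a) The legs are perpendicular, so Area = ½·a·b = ½·6.6·17.2 = ½·113.52 = 56.76
(b) Hypotenuse c = √(a² + b²) = √(43.56 + 295.84) = √339.4 ≈ 18.4228
    Area = ½·c·h_c  ⇒  h_c = 2·Area/c = 113.52/18.4228 ≈ 6.16193

Area = 56.76, h_c = 6.162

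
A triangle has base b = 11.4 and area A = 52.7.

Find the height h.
A = ½·b·h  ⇒  h = 2A/b = 2·52.7/11.4 = 105.4/11.4 ≈ 9.24561

h = 9.246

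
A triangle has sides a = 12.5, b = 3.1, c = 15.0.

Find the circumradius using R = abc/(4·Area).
First find the area with Heron's formula.
s = (12.5 + 3.1 + 15.0)/2 = 15.3
Area = √(s(s−a)(s−b)(s−c)) = √(15.3·2.8·12.2·0.3) ≈ √156.794 ≈ 12.5218
abc = 12.5·3.1·15.0 = 581.25
R = abc/(4·Area) ≈ 581.25/(4·12.5218) = 581.25/50.087 ≈ 11.6048

R = 11.6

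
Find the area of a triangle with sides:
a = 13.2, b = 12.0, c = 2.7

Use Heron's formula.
s = (13.2 + 12.0 + 2.7)/2 = 27.9/2 = 13.95
s − a = 0.75, s − b = 1.95, s − c = 11.25
s(s−a)(s−b)(s−c) = 13.95·0.75·1.95·11.25 ≈ 229.521
Area = √229.521 ≈ 15.15

Area = 15.15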